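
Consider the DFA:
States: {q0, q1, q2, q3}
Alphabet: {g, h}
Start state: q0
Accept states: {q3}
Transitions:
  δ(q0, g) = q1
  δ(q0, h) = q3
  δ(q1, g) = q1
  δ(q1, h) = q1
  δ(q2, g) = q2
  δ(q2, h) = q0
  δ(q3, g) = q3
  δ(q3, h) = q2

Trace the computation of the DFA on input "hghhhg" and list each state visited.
read 'h': q0 → q3
  read 'g': q3 → q3
  read 'h': q3 → q2
  read 'h': q2 → q0
  read 'h': q0 → q3
  read 'g': q3 → q3
q0 -> q3 -> q3 -> q2 -> q0 -> q3 -> q3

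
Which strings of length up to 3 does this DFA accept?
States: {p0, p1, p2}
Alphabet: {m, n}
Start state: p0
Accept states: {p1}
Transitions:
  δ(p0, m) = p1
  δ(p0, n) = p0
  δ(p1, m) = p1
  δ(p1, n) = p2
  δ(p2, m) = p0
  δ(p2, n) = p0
m, mm, nm, mmm, nmm, nnm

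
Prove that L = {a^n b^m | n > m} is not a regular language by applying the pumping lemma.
Assume L is regular with pumping length p. Idea: pumping down the a-block drops the a-count to at most the b-count.
Choose s = a^(p+1) b^p ∈ L (|s| = 2p+1 ≥ p). By the pumping lemma, s = xyz with |xy| ≤ p, |y| > 0, so y = a^k with k ≥ 1. Take i = 0: xz = a^(p+1−k) b^p. Since k ≥ 1, p+1−k ≤ p, so the number of a's is no longer strictly greater than the number of b's, hence xz ∉ L.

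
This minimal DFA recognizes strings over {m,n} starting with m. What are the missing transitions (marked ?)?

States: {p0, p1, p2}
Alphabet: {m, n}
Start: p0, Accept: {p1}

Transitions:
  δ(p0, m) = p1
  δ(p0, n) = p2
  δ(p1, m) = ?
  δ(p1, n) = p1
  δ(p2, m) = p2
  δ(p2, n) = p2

From the language and accept set, identify what each state tracks — p0: no input read; p1: started with m; p2: started with n (dead).
Each missing δ(q, a) is the state matching the new tracked value after reading a.
δ(p1, m) = p1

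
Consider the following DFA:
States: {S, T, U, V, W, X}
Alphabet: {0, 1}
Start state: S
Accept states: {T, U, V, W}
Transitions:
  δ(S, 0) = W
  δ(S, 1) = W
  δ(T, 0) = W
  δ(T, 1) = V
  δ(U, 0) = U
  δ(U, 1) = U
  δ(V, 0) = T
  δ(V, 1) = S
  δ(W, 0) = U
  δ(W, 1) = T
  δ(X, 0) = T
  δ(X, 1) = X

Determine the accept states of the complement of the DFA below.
Complement accept states = All states \ Original accept states
= {S, T, U, V, W, X} \ {T, U, V, W}
{S, X}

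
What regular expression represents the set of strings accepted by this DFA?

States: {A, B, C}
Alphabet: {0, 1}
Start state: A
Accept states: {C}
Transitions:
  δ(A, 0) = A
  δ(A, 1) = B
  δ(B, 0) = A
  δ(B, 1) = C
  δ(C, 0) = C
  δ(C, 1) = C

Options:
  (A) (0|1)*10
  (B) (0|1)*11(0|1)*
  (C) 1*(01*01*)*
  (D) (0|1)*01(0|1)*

Check each option against the DFA on short strings; one disagreement eliminates an option:
  (A) (0|1)*10: on '10' the DFA goes A → B → A and rejects (A ∉ Accept), but the regex matches it → eliminate
  (B) (0|1)*11(0|1)*: agrees with the DFA on every string of length ≤ 6
  (C) 1*(01*01*)*: on ε the DFA stays in A and rejects (A ∉ Accept), but the regex matches it → eliminate
  (D) (0|1)*01(0|1)*: on '01' the DFA goes A → A → B and rejects (B ∉ Accept), but the regex matches it → eliminate
Only (B) is consistent with the DFA.
(B) (0|1)*11(0|1)*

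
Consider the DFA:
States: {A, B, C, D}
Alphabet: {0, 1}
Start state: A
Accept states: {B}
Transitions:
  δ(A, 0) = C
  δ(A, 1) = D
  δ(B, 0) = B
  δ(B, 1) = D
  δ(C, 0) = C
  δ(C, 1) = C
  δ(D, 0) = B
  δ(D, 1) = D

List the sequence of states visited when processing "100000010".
read '1': A → D
  read '0': D → B
  read '0': B → B
  read '0': B → B
  read '0': B → B
  read '0': B → B
  read '0': B → B
  read '1': B → D
  read '0': D → B
A -> D -> B -> B -> B -> B -> B -> B -> D -> B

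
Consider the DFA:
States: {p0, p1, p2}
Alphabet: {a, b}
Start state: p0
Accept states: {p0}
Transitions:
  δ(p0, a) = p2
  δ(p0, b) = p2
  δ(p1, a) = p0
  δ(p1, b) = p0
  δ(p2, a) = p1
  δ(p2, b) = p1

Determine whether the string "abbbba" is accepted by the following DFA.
Processing string "abbbba":
  p0 --a--> p2
  p2 --b--> p1
  p1 --b--> p0
  p0 --b--> p2
  p2 --b--> p1
  p1 --a--> p0
Final state: p0
Accept states: {p0}
Yes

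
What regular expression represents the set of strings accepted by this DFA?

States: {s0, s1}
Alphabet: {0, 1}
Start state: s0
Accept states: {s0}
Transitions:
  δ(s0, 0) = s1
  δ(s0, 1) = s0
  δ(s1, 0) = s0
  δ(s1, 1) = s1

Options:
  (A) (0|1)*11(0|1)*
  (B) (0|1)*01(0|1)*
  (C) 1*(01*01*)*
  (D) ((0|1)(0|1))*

Check each option against the DFA on short strings; one disagreement eliminates an option:
  (A) (0|1)*11(0|1)*: on ε the DFA stays in s0 and accepts (s0 ∈ Accept), but the regex does not match it → eliminate
  (B) (0|1)*01(0|1)*: on ε the DFA stays in s0 and accepts (s0 ∈ Accept), but the regex does not match it → eliminate
  (C) 1*(01*01*)*: agrees with the DFA on every string of length ≤ 6
  (D) ((0|1)(0|1))*: on '1' the DFA goes s0 → s0 and accepts (s0 ∈ Accept), but the regex does not match it → eliminate
Only (C) is consistent with the DFA.
(C) 1*(01*01*)*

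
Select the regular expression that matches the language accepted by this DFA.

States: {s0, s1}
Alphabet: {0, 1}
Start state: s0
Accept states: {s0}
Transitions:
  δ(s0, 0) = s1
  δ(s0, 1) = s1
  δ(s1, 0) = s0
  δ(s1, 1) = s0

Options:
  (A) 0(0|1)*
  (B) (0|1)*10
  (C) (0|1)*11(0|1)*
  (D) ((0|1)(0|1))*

Check each option against the DFA on short strings; one disagreement eliminates an option:
  (A) 0(0|1)*: on ε the DFA stays in s0 and accepts (s0 ∈ Accept), but the regex does not match it → eliminate
  (B) (0|1)*10: on ε the DFA stays in s0 and accepts (s0 ∈ Accept), but the regex does not match it → eliminate
  (C) (0|1)*11(0|1)*: on ε the DFA stays in s0 and accepts (s0 ∈ Accept), but the regex does not match it → eliminate
  (D) ((0|1)(0|1))*: agrees with the DFA on every string of length ≤ 6
Only (D) is consistent with the DFA.
(D) ((0|1)(0|1))*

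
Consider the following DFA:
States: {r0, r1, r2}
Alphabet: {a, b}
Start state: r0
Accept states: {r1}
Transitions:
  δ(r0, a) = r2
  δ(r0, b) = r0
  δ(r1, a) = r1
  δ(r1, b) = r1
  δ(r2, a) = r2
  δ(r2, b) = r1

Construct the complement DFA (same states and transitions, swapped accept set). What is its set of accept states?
Complement accept states = All states \ Original accept states
= {r0, r1, r2} \ {r1}
{r0, r2}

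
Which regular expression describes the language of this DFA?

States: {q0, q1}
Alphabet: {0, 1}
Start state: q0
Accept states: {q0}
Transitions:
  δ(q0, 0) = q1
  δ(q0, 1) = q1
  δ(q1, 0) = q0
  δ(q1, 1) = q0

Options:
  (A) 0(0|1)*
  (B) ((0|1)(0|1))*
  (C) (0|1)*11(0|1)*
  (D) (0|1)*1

Check each option against the DFA on short strings; one disagreement eliminates an option:
  (A) 0(0|1)*: on ε the DFA stays in q0 and accepts (q0 ∈ Accept), but the regex does not match it → eliminate
  (B) ((0|1)(0|1))*: agrees with the DFA on every string of length ≤ 6
  (C) (0|1)*11(0|1)*: on ε the DFA stays in q0 and accepts (q0 ∈ Accept), but the regex does not match it → eliminate
  (D) (0|1)*1: on ε the DFA stays in q0 and accepts (q0 ∈ Accept), but the regex does not match it → eliminate
Only (B) is consistent with the DFA.
(B) ((0|1)(0|1))*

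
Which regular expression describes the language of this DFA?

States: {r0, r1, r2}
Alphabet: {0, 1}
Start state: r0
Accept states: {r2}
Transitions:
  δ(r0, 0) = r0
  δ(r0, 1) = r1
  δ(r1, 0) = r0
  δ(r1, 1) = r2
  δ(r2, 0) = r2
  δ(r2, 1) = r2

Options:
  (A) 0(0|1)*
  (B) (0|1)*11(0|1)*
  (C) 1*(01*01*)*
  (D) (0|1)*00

Check each option against the DFA on short strings; one disagreement eliminates an option:
  (A) 0(0|1)*: on '0' the DFA goes r0 → r0 and rejects (r0 ∉ Accept), but the regex matches it → eliminate
  (B) (0|1)*11(0|1)*: agrees with the DFA on every string of length ≤ 6
  (C) 1*(01*01*)*: on ε the DFA stays in r0 and rejects (r0 ∉ Accept), but the regex matches it → eliminate
  (D) (0|1)*00: on '00' the DFA goes r0 → r0 → r0 and rejects (r0 ∉ Accept), but the regex matches it → eliminate
Only (B) is consistent with the DFA.
(B) (0|1)*11(0|1)*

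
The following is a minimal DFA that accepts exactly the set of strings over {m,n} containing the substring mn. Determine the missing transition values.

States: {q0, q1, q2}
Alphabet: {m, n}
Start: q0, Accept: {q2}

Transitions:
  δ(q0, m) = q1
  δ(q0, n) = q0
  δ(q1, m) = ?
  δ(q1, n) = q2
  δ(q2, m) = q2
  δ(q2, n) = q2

From the language and accept set, identify what each state tracks — q0: no m seen yet; q1: seen a m, waiting for n; q2: substring mn seen.
Each missing δ(q, a) is the state matching the new tracked value after reading a.
δ(q1, m) = q1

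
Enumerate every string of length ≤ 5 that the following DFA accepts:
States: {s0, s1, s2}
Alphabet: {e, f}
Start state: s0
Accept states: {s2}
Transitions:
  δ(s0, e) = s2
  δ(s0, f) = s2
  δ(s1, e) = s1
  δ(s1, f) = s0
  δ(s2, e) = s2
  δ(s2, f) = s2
e, f, ee, ef, fe, ff, eee, eef, efe, eff, fee, fef, ffe, fff, eeee, eeef, eefe, eeff, efee, efef, effe, efff, feee, feef, fefe, feff, ffee, ffef, fffe, ffff, eeeee, eeeef, eeefe, eeeff, eefee, eefef, eeffe, eefff, efeee, efeef, efefe, efeff, effee, effef, efffe, effff, feeee, feeef, feefe, feeff, fefee, fefef, feffe, fefff, ffeee, ffeef, ffefe, ffeff, fffee, fffef, ffffe, fffff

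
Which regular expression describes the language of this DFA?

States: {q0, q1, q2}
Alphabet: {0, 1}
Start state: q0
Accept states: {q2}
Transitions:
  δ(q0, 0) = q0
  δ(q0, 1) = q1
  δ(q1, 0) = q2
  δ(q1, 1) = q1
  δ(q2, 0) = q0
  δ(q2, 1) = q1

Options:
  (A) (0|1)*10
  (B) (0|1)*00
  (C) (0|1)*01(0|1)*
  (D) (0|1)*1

Check each option against the DFA on short strings; one disagreement eliminates an option:
  (A) (0|1)*10: agrees with the DFA on every string of length ≤ 6
  (B) (0|1)*00: on '00' the DFA goes q0 → q0 → q0 and rejects (q0 ∉ Accept), but the regex matches it → eliminate
  (C) (0|1)*01(0|1)*: on '01' the DFA goes q0 → q0 → q1 and rejects (q1 ∉ Accept), but the regex matches it → eliminate
  (D) (0|1)*1: on '1' the DFA goes q0 → q1 and rejects (q1 ∉ Accept), but the regex matches it → eliminate
Only (A) is consistent with the DFA.
(A) (0|1)*10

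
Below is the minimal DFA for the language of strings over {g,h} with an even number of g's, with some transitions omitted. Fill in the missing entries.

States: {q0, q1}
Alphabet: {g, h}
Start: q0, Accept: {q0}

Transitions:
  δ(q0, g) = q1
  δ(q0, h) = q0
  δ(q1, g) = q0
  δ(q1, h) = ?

From the language and accept set, identify what each state tracks — q0: even number of g's so far; q1: odd number of g's so far.
Each missing δ(q, a) is the state matching the new tracked value after reading a.
δ(q1, h) = q1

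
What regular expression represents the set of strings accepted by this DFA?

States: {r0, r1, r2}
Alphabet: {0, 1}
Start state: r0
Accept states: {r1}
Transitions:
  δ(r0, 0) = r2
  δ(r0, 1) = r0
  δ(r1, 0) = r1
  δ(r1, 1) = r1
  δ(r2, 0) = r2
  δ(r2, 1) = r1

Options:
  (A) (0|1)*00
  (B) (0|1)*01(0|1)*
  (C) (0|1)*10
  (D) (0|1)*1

Check each option against the DFA on short strings; one disagreement eliminates an option:
  (A) (0|1)*00: on '00' the DFA goes r0 → r2 → r2 and rejects (r2 ∉ Accept), but the regex matches it → eliminate
  (B) (0|1)*01(0|1)*: agrees with the DFA on every string of length ≤ 6
  (C) (0|1)*10: on '01' the DFA goes r0 → r2 → r1 and accepts (r1 ∈ Accept), but the regex does not match it → eliminate
  (D) (0|1)*1: on '1' the DFA goes r0 → r0 and rejects (r0 ∉ Accept), but the regex matches it → eliminate
Only (B) is consistent with the DFA.
(B) (0|1)*01(0|1)*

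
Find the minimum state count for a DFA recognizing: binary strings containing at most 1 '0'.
By Myhill–Nerode, count the distinguishable equivalence classes: 3 classes — having seen 0, 1, or >1 copies of '0'; counts 0 through 1 are accepting and >1 is dead.
3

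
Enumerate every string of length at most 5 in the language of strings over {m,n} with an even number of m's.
ε, n, mm, nn, mmn, mnm, nmm, nnn, mmmm, mmnn, mnmn, mnnm, nmmn, nmnm, nnmm, nnnn, mmmmn, mmmnm, mmnmm, mmnnn, mnmmm, mnmnn, mnnmn, mnnnm, nmmmm, nmmnn, nmnmn, nmnnm, nnmmn, nnmnm, nnnmm, nnnnn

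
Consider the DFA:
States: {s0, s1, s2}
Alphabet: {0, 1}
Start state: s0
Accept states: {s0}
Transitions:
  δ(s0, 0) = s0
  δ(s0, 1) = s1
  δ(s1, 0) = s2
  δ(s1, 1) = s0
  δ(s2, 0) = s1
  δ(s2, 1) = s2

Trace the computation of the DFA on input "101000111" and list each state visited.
read '1': s0 → s1
  read '0': s1 → s2
  read '1': s2 → s2
  read '0': s2 → s1
  read '0': s1 → s2
  read '0': s2 → s1
  read '1': s1 → s0
  read '1': s0 → s1
  read '1': s1 → s0
s0 -> s1 -> s2 -> s2 -> s1 -> s2 -> s1 -> s0 -> s1 -> s0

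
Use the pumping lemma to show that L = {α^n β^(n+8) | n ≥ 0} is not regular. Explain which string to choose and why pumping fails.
Assume L is regular with pumping length p. Idea: pumping the α-block breaks the fixed offset of 8.
Choose s = α^p β^(p+8) ∈ L. By the pumping lemma, s = xyz with |xy| ≤ p, |y| > 0, so y = α^k with k ≥ 1. Then xy²z = α^(p+k) β^(p+8). For this to be in L we would need p+8 = (p+k)+8, i.e. k = 0, contradicting k ≥ 1. So xy²z ∉ L.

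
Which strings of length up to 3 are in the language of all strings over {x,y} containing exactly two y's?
yy, xyy, yxy, yyx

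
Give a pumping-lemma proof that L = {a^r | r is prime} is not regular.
Assume L is regular with pumping length p. Idea: pumping by a suitable count produces a composite length.
Let q be a prime with q ≥ p and choose s = a^q ∈ L. By the pumping lemma, s = xyz with |xy| ≤ p, |y| = k ≥ 1. Take i = q+1: |xy^(q+1)z| = q + q·k = q(1+k). Since q ≥ 2 and 1+k ≥ 2, q(1+k) is composite, so xy^(q+1)z ∉ L.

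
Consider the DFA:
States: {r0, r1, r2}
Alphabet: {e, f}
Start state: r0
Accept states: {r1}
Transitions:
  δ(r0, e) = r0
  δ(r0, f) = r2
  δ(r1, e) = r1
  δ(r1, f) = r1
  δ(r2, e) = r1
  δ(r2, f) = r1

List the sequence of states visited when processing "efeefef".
read 'e': r0 → r0
  read 'f': r0 → r2
  read 'e': r2 → r1
  read 'e': r1 → r1
  read 'f': r1 → r1
  read 'e': r1 → r1
  read 'f': r1 → r1
r0 -> r0 -> r2 -> r1 -> r1 -> r1 -> r1 -> r1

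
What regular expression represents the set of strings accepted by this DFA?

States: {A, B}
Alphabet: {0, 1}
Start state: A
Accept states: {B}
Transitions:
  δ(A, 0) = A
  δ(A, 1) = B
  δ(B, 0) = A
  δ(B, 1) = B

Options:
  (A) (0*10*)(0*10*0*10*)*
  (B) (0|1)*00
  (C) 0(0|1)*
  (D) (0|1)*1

Check each option against the DFA on short strings; one disagreement eliminates an option:
  (A) (0*10*)(0*10*0*10*)*: on '10' the DFA goes A → B → A and rejects (A ∉ Accept), but the regex matches it → eliminate
  (B) (0|1)*00: on '1' the DFA goes A → B and accepts (B ∈ Accept), but the regex does not match it → eliminate
  (C) 0(0|1)*: on '0' the DFA goes A → A and rejects (A ∉ Accept), but the regex matches it → eliminate
  (D) (0|1)*1: agrees with the DFA on every string of length ≤ 6
Only (D) is consistent with the DFA.
(D) (0|1)*1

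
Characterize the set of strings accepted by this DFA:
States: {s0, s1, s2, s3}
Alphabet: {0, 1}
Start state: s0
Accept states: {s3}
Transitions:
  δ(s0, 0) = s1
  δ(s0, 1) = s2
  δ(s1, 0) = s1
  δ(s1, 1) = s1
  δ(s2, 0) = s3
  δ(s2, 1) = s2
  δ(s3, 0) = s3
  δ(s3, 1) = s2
Testing a few strings:
  '011' → reject
  '0101' → reject
  '111' → reject
  '0' → reject
State roles: s0=no input read; s1=started with 0 (dead); s2=started with 1, last symbol 1; s3=started with 1, last symbol 0
All binary strings that start with 1 and end with 0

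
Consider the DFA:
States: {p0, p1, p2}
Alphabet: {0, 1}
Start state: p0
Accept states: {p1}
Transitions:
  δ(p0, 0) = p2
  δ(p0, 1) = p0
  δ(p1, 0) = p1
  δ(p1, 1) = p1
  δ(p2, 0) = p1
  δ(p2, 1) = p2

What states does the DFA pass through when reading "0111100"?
read '0': p0 → p2
  read '1': p2 → p2
  read '1': p2 → p2
  read '1': p2 → p2
  read '1': p2 → p2
  read '0': p2 → p1
  read '0': p1 → p1
p0 -> p2 -> p2 -> p2 -> p2 -> p2 -> p1 -> p1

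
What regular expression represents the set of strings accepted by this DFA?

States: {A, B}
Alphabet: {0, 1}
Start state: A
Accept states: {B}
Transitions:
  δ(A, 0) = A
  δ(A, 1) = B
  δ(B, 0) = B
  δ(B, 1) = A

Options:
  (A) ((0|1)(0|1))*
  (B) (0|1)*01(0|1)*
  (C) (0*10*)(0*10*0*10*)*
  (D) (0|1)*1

Check each option against the DFA on short strings; one disagreement eliminates an option:
  (A) ((0|1)(0|1))*: on ε the DFA stays in A and rejects (A ∉ Accept), but the regex matches it → eliminate
  (B) (0|1)*01(0|1)*: on '1' the DFA goes A → B and accepts (B ∈ Accept), but the regex does not match it → eliminate
  (C) (0*10*)(0*10*0*10*)*: agrees with the DFA on every string of length ≤ 6
  (D) (0|1)*1: on '10' the DFA goes A → B → B and accepts (B ∈ Accept), but the regex does not match it → eliminate
Only (C) is consistent with the DFA.
(C) (0*10*)(0*10*0*10*)*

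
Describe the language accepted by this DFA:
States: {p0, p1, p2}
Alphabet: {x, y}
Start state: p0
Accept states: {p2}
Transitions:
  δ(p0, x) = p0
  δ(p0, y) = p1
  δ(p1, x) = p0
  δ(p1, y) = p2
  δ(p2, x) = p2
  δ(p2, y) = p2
Testing a few strings:
  'xx' → reject
  'y' → reject
  'xyyy' → accept
  'x' → reject
State roles: p0=no progress toward yy; p1=one trailing y; p2=substring yy seen
All strings over {x,y} containing the substring yy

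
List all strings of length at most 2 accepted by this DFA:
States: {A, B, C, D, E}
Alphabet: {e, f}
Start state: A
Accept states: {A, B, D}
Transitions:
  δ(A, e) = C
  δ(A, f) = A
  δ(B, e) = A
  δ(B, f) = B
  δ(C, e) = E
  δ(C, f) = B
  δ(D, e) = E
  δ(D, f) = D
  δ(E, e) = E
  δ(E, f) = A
ε, f, ef, ff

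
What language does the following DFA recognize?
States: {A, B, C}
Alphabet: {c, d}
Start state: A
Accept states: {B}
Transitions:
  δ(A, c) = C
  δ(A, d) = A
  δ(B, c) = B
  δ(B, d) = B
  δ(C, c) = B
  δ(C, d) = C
Testing a few strings:
  'dccc' → accept
  'cdcc' → accept
  'd' → reject
  'ddc' → reject
State roles: A=zero c's seen; B=≥ two c's seen; C=one c seen
All strings over {c,d} containing at least two c's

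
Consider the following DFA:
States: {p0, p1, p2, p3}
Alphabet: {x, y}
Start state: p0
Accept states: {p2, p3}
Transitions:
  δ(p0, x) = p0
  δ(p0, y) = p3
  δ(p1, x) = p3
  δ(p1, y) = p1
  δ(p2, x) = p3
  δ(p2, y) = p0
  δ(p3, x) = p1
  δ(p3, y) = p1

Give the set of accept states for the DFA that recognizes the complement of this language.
Complement accept states = All states \ Original accept states
= {p0, p1, p2, p3} \ {p2, p3}
{p0, p1}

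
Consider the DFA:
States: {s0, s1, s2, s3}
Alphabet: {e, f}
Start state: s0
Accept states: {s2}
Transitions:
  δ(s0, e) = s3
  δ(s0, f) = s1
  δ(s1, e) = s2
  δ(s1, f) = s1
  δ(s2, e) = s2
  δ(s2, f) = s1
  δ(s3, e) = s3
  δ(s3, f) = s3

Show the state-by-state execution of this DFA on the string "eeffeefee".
read 'e': s0 → s3
  read 'e': s3 → s3
  read 'f': s3 → s3
  read 'f': s3 → s3
  read 'e': s3 → s3
  read 'e': s3 → s3
  read 'f': s3 → s3
  read 'e': s3 → s3
  read 'e': s3 → s3
s0 -> s3 -> s3 -> s3 -> s3 -> s3 -> s3 -> s3 -> s3 -> s3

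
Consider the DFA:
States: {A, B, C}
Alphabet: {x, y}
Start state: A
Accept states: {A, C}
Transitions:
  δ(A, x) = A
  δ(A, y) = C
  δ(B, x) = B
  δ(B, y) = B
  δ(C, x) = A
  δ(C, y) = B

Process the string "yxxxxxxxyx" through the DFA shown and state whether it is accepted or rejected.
Processing string "yxxxxxxxyx":
  A --y--> C
  C --x--> A
  A --x--> A
  A --x--> A
  A --x--> A
  A --x--> A
  A --x--> A
  A --x--> A
  A --y--> C
  C --x--> A
Final state: A
Accept states: {A, C}
Yes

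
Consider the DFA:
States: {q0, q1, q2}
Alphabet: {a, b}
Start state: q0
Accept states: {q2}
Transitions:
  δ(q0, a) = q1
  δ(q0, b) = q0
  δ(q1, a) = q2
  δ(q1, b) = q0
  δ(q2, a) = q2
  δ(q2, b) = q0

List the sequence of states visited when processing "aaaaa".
read 'a': q0 → q1
  read 'a': q1 → q2
  read 'a': q2 → q2
  read 'a': q2 → q2
  read 'a': q2 → q2
q0 -> q1 -> q2 -> q2 -> q2 -> q2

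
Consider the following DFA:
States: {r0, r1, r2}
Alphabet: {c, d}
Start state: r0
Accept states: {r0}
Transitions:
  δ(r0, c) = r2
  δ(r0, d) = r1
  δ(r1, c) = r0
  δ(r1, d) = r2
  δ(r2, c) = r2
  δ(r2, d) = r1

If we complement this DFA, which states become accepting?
Complement accept states = All states \ Original accept states
= {r0, r1, r2} \ {r0}
{r1, r2}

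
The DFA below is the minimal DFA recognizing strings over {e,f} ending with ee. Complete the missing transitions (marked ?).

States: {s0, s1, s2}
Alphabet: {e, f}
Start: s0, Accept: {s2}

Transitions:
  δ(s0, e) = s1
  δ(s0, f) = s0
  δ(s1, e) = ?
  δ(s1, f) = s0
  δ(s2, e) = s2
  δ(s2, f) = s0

From the language and accept set, identify what each state tracks — s0: last symbol not e; s1: one trailing e; s2: two trailing e's.
Each missing δ(q, a) is the state matching the new tracked value after reading a.
δ(s1, e) = s2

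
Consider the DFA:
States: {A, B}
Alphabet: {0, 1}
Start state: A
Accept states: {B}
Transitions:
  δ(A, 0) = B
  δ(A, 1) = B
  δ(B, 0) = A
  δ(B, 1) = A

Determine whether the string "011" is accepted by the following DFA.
Processing string "011":
  A --0--> B
  B --1--> A
  A --1--> B
Final state: B
Accept states: {B}
Yes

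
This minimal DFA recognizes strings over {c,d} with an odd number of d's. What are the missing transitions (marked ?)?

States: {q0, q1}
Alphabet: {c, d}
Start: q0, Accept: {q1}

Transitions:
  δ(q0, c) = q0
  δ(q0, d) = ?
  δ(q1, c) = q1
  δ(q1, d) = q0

From the language and accept set, identify what each state tracks — q0: even number of d's so far; q1: odd number of d's so far.
Each missing δ(q, a) is the state matching the new tracked value after reading a.
δ(q0, d) = q1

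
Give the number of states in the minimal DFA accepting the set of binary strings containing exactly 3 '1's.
By Myhill–Nerode, count the distinguishable equivalence classes: 5 classes — having seen 0, 1, …, 3, or >3 copies of '1'; the count-3 class is the only accepting one and >3 is dead.
5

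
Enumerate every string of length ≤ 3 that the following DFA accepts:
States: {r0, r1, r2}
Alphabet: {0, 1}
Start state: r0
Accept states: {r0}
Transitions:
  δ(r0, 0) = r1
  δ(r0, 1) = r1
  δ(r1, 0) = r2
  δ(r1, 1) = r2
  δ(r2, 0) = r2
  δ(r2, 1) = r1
ε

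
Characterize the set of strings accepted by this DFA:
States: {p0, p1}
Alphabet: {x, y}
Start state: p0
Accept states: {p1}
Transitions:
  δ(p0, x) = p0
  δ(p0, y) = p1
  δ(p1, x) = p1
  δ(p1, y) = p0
Testing a few strings:
  'xy' → accept
  'yy' → reject
  'y' → accept
  'xyy' → reject
State roles: p0=even number of y's so far; p1=odd number of y's so far
All strings over {x,y} with an odd number of y's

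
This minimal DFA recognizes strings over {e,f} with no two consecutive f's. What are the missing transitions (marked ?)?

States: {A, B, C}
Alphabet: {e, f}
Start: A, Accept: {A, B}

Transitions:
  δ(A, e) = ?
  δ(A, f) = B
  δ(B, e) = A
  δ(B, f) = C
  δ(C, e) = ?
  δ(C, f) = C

From the language and accept set, identify what each state tracks — A: last symbol not f (ok); B: last symbol f (ok); C: saw ff (dead).
Each missing δ(q, a) is the state matching the new tracked value after reading a.
δ(A, e) = A; δ(C, e) = C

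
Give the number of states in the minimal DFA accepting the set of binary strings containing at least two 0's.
By Myhill–Nerode, count the distinguishable equivalence classes: three classes — 0, 1, or ≥2 0's seen.
3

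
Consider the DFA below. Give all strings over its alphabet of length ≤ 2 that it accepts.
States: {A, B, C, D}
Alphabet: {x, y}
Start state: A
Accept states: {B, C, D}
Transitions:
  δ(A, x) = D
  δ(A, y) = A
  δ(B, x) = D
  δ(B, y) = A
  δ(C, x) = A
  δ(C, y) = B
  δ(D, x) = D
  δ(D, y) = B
x, xx, xy, yx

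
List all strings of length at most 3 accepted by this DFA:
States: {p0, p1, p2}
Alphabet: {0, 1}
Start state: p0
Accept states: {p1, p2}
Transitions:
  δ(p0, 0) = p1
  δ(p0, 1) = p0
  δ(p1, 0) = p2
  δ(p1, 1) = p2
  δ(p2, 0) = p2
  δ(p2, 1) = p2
0, 00, 01, 10, 000, 001, 010, 011, 100, 101, 110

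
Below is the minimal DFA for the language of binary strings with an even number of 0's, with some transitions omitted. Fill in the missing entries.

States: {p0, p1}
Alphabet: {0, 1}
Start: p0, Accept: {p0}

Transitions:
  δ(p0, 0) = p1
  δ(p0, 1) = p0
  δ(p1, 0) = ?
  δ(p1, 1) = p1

From the language and accept set, identify what each state tracks — p0: even number of 0's so far; p1: odd number of 0's so far.
Each missing δ(q, a) is the state matching the new tracked value after reading a.
δ(p1, 0) = p0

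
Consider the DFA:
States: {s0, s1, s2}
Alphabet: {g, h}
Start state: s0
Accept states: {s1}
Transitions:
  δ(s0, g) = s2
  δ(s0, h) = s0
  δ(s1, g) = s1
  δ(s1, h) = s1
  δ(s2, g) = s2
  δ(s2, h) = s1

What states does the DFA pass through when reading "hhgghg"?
read 'h': s0 → s0
  read 'h': s0 → s0
  read 'g': s0 → s2
  read 'g': s2 → s2
  read 'h': s2 → s1
  read 'g': s1 → s1
s0 -> s0 -> s0 -> s2 -> s2 -> s1 -> s1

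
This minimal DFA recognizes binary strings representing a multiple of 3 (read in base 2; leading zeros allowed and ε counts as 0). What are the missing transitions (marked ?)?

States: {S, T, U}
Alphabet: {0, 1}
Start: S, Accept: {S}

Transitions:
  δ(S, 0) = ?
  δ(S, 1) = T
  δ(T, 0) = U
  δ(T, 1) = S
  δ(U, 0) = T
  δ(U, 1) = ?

From the language and accept set, identify what each state tracks — S: value ≡ 0 (mod 3); T: value ≡ 1 (mod 3); U: value ≡ 2 (mod 3).
Each missing δ(q, a) is the state matching the new tracked value after reading a.
δ(S, 0) = S; δ(U, 1) = U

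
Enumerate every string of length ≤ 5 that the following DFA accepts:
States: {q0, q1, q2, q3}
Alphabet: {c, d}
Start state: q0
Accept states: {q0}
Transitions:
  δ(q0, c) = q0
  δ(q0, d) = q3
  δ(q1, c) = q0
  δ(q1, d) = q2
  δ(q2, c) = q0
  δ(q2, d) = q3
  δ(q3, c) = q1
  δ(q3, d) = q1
ε, c, cc, ccc, dcc, ddc, cccc, cdcc, cddc, dccc, dcdc, ddcc, dddc, ccccc, ccdcc, ccddc, cdccc, cdcdc, cddcc, cdddc, dcccc, dcdcc, ddccc, dddcc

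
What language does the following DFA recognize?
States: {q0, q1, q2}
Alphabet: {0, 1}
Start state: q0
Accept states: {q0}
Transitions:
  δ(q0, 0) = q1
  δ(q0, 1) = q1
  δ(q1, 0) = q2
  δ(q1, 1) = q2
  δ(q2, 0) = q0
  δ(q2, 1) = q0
Testing a few strings:
  '1' → reject
  '111' → accept
  '011' → accept
  '100' → accept
State roles: q0=length ≡ 0 (mod 3); q1=length ≡ 1 (mod 3); q2=length ≡ 2 (mod 3)
All binary strings whose length is a multiple of 3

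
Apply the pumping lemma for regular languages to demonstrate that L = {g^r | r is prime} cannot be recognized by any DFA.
Assume L is regular with pumping length p. Idea: pumping by a suitable count produces a composite length.
Let q be a prime with q ≥ p and choose s = g^q ∈ L. By the pumping lemma, s = xyz with |xy| ≤ p, |y| = k ≥ 1. Take i = q+1: |xy^(q+1)z| = q + q·k = q(1+k). Since q ≥ 2 and 1+k ≥ 2, q(1+k) is composite, so xy^(q+1)z ∉ L.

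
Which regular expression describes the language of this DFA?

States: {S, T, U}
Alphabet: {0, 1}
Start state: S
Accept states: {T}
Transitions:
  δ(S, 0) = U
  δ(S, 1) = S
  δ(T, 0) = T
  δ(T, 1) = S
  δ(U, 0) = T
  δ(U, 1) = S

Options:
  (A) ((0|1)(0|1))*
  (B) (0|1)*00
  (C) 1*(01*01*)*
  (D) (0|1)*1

Check each option against the DFA on short strings; one disagreement eliminates an option:
  (A) ((0|1)(0|1))*: on ε the DFA stays in S and rejects (S ∉ Accept), but the regex matches it → eliminate
  (B) (0|1)*00: agrees with the DFA on every string of length ≤ 6
  (C) 1*(01*01*)*: on ε the DFA stays in S and rejects (S ∉ Accept), but the regex matches it → eliminate
  (D) (0|1)*1: on '1' the DFA goes S → S and rejects (S ∉ Accept), but the regex matches it → eliminate
Only (B) is consistent with the DFA.
(B) (0|1)*00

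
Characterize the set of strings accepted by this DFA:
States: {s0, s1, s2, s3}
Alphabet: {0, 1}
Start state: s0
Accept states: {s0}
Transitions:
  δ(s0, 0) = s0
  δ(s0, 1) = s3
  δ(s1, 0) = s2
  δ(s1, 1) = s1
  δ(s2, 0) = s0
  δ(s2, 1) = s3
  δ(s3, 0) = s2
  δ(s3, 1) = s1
Testing a few strings:
  '0001' → reject
  '101' → reject
  '1100' → accept
  '1001' → reject
State roles: s0=value ≡ 0 (mod 4); s1=value ≡ 3 (mod 4); s2=value ≡ 2 (mod 4); s3=value ≡ 1 (mod 4)
All binary strings representing a multiple of 4 (read in base 2; leading zeros allowed and ε counts as 0)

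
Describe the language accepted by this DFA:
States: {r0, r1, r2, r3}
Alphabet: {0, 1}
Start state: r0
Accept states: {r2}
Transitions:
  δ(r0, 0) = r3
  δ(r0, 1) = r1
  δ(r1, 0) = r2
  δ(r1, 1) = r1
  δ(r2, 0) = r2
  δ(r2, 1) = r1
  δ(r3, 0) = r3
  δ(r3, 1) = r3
Testing a few strings:
  '0111' → reject
  '1110' → accept
  '00' → reject
  '0' → reject
State roles: r0=no input read; r1=started with 1, last symbol 1; r2=started with 1, last symbol 0; r3=started with 0 (dead)
All binary strings that start with 1 and end with 0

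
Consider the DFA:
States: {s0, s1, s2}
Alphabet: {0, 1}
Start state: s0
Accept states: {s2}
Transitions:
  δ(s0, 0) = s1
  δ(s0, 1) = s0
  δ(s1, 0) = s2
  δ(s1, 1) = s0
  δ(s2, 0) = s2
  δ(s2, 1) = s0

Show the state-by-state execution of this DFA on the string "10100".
read '1': s0 → s0
  read '0': s0 → s1
  read '1': s1 → s0
  read '0': s0 → s1
  read '0': s1 → s2
s0 -> s0 -> s1 -> s0 -> s1 -> s2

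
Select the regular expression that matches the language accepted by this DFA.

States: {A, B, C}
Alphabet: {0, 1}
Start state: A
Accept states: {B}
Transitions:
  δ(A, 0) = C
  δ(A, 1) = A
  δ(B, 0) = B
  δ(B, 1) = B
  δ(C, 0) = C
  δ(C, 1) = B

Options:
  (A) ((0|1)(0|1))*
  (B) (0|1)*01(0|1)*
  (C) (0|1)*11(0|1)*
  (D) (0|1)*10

Check each option against the DFA on short strings; one disagreement eliminates an option:
  (A) ((0|1)(0|1))*: on ε the DFA stays in A and rejects (A ∉ Accept), but the regex matches it → eliminate
  (B) (0|1)*01(0|1)*: agrees with the DFA on every string of length ≤ 6
  (C) (0|1)*11(0|1)*: on '01' the DFA goes A → C → B and accepts (B ∈ Accept), but the regex does not match it → eliminate
  (D) (0|1)*10: on '01' the DFA goes A → C → B and accepts (B ∈ Accept), but the regex does not match it → eliminate
Only (B) is consistent with the DFA.
(B) (0|1)*01(0|1)*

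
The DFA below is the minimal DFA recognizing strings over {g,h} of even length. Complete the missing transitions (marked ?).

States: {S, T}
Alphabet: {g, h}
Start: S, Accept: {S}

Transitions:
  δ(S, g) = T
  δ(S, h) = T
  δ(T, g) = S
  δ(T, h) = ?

From the language and accept set, identify what each state tracks — S: even length so far; T: odd length so far.
Each missing δ(q, a) is the state matching the new tracked value after reading a.
δ(T, h) = S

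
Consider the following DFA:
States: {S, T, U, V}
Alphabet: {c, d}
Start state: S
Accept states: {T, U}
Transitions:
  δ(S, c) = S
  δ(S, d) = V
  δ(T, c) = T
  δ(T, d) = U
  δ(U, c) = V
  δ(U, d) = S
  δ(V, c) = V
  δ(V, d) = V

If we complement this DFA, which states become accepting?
Complement accept states = All states \ Original accept states
= {S, T, U, V} \ {T, U}
{S, V}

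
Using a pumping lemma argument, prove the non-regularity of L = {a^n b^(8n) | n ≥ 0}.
Assume L is regular with pumping length p. Idea: pumping the a-block breaks the 1:8 ratio.
Choose s = a^p b^(8p) (length 9p ≥ p). By the pumping lemma, s = xyz with |xy| ≤ p, |y| > 0, so y = a^k with k ≥ 1. Then xy²z = a^(p+k) b^(8p). For this to be in L we would need 8p = 8(p+k), i.e. 8k = 0, contradicting k ≥ 1. So xy²z ∉ L.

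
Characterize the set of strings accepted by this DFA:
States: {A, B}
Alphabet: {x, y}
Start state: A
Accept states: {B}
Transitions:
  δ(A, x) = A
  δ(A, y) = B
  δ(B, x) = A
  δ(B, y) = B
Testing a few strings:
  'x' → reject
  'xy' → accept
  'xxx' → reject
  'y' → accept
State roles: A=last symbol not y; B=last symbol is y
All strings over {x,y} ending with y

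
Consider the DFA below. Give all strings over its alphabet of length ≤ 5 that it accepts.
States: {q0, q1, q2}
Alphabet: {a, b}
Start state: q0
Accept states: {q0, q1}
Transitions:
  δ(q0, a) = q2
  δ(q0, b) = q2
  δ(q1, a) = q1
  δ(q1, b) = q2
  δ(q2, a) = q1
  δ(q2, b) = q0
ε, aa, ab, ba, bb, aaa, baa, aaaa, aaba, aabb, abaa, abab, abba, abbb, baaa, baba, babb, bbaa, bbab, bbba, bbbb, aaaaa, aaaba, aaabb, aabaa, abaaa, abbaa, baaaa, baaba, baabb, babaa, bbaaa, bbbaa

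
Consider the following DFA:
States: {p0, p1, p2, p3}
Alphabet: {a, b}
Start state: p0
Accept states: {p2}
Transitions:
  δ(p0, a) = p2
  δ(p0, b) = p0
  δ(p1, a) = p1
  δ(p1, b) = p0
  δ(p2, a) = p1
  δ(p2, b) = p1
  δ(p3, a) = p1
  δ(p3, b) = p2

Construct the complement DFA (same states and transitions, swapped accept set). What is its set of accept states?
Complement accept states = All states \ Original accept states
= {p0, p1, p2, p3} \ {p2}
{p0, p1, p3}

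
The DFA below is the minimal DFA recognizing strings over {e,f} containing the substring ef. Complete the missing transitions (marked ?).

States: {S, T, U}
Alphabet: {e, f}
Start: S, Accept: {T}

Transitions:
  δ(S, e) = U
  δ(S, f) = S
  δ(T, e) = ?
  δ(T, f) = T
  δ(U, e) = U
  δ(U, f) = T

From the language and accept set, identify what each state tracks — S: no e seen yet; T: substring ef seen; U: seen a e, waiting for f.
Each missing δ(q, a) is the state matching the new tracked value after reading a.
δ(T, e) = T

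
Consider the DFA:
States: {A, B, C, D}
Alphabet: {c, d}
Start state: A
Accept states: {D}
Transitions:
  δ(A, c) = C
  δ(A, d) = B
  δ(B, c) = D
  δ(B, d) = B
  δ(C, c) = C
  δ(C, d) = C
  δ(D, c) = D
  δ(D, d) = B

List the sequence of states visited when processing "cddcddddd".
read 'c': A → C
  read 'd': C → C
  read 'd': C → C
  read 'c': C → C
  read 'd': C → C
  read 'd': C → C
  read 'd': C → C
  read 'd': C → C
  read 'd': C → C
A -> C -> C -> C -> C -> C -> C -> C -> C -> C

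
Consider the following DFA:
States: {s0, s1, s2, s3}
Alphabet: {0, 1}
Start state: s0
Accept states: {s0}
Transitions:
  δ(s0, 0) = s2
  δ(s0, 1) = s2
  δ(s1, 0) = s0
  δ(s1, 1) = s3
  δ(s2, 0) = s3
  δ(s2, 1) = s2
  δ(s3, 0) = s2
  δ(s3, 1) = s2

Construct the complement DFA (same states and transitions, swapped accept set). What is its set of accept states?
Complement accept states = All states \ Original accept states
= {s0, s1, s2, s3} \ {s0}
{s1, s2, s3}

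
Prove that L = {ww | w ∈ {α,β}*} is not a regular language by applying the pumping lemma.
Assume L is regular with pumping length p. Idea: pumping the leading α-block breaks the equality of the two halves.
Choose s = α^p β α^p β ∈ L (with w = α^p β). |s| = 2p+2 ≥ p. By the pumping lemma, s = xyz with |xy| ≤ p, |y| > 0, so y = α^k with k ≥ 1, in the first α-block. Then xy²z = α^(p+k) β α^p β, of length 2p+2+k. If k is odd this length is odd, so it cannot be of the form ww. If k is even, each half has length p+1+k/2 ≤ p+k, so the first half lies entirely inside the leading α-block and contains no β, while the second half ends in β; the halves differ. Either way xy²z ∉ L.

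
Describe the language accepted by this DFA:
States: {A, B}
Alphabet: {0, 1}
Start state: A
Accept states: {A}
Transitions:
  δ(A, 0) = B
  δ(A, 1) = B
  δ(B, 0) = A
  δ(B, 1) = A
Testing a few strings:
  '11' → accept
  '0' → reject
  '1' → reject
  '101' → reject
State roles: A=even length so far; B=odd length so far
All binary strings of even length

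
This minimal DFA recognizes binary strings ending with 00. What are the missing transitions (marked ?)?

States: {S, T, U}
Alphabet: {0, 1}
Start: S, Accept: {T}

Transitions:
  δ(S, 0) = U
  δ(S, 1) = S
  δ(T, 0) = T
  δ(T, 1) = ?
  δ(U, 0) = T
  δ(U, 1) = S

From the language and accept set, identify what each state tracks — S: last symbol not 0; T: two trailing 0's; U: one trailing 0.
Each missing δ(q, a) is the state matching the new tracked value after reading a.
δ(T, 1) = S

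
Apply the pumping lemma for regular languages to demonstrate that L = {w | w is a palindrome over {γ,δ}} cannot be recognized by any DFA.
Assume L is regular with pumping length p. Idea: pumping the leading γ-block breaks the symmetry.
Choose s = γ^p δ γ^p (a palindrome of length 2p+1 ≥ p). By the pumping lemma, s = xyz with |xy| ≤ p, |y| > 0, so y = γ^k with k > 0 (xy lies entirely in the first γ^p). Then xy²z = γ^(p+k) δ γ^p, which is not a palindrome since p+k ≠ p.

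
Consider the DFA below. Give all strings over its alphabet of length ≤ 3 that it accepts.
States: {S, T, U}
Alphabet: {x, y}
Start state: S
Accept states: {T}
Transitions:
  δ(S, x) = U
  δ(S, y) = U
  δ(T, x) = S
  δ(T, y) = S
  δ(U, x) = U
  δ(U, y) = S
None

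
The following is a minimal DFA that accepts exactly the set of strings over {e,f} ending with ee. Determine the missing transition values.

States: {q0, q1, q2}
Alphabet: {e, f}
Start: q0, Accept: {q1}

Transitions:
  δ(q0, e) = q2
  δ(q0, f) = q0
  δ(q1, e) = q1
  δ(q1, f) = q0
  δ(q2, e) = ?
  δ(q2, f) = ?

From the language and accept set, identify what each state tracks — q0: last symbol not e; q1: two trailing e's; q2: one trailing e.
Each missing δ(q, a) is the state matching the new tracked value after reading a.
δ(q2, e) = q1; δ(q2, f) = q0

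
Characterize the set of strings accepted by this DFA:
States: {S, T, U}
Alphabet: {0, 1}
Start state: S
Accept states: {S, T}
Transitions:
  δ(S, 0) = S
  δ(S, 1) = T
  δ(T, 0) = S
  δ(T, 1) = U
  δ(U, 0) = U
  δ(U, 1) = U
Testing a few strings:
  '11' → reject
  '0101' → accept
  '01' → accept
  '0' → accept
State roles: S=last symbol not 1 (ok); T=last symbol 1 (ok); U=saw 11 (dead)
All binary strings with no two consecutive 1's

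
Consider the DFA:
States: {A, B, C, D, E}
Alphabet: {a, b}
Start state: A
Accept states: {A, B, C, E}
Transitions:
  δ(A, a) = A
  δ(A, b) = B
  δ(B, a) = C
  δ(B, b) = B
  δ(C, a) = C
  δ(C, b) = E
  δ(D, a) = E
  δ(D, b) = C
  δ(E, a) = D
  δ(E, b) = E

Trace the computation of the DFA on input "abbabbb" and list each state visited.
read 'a': A → A
  read 'b': A → B
  read 'b': B → B
  read 'a': B → C
  read 'b': C → E
  read 'b': E → E
  read 'b': E → E
A -> A -> B -> B -> C -> E -> E -> E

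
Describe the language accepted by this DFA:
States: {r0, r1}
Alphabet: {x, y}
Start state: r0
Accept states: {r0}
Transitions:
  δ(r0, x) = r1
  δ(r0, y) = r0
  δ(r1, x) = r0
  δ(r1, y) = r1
Testing a few strings:
  'xxx' → reject
  'xx' → accept
  'xyy' → reject
  'yyx' → reject
State roles: r0=even number of x's so far; r1=odd number of x's so far
All strings over {x,y} with an even number of x's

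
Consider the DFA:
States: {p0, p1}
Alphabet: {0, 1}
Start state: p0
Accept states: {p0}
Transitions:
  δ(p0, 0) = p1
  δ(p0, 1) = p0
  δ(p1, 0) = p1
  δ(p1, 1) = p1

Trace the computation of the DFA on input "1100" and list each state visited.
read '1': p0 → p0
  read '1': p0 → p0
  read '0': p0 → p1
  read '0': p1 → p1
p0 -> p0 -> p0 -> p1 -> p1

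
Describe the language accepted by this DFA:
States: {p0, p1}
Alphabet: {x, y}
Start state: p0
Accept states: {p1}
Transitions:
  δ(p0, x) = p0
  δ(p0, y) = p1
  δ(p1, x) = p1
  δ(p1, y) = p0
Testing a few strings:
  'x' → reject
  'xxy' → accept
  'yy' → reject
  'xxx' → reject
State roles: p0=even number of y's so far; p1=odd number of y's so far
All strings over {x,y} with an odd number of y's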